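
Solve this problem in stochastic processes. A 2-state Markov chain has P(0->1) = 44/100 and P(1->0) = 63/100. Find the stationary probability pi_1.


Stationary distribution: pi_0 = p10/(p01+p10), pi_1 = p01/(p01+p10)
p01 = 0.4400, p10 = 0.6300
pi_1 = 0.4112

0.4112


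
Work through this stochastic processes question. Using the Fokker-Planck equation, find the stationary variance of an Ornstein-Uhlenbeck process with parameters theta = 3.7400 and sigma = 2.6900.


Stationary variance = sigma^2 / (2*theta)
= 2.6900^2 / (2*3.7400)
= 7.2361 / 7.4800
= 0.9674

0.9674


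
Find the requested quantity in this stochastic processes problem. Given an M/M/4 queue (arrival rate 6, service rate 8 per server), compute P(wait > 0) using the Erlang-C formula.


a = lambda/mu = 0.7500
rho = a/c = 0.1875
Erlang-C formula applied:
C(c,a) = 0.0077

0.0077


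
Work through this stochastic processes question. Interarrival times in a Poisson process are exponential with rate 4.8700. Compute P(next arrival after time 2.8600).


P(X > t) = exp(-lambda * t)
= exp(-4.8700 * 2.8600)
= exp(-13.9282) = 8.9343e-07

8.9343e-07


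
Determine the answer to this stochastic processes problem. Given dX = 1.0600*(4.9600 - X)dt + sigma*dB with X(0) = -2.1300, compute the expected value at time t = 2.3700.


E[X(t)] = mu + (X(0) - mu)*exp(-theta*t)
= 4.9600 + (-2.1300 - 4.9600)*exp(-1.0600*2.3700)
= 4.9600 + -7.0900 * 0.0811
= 4.3851

4.3851


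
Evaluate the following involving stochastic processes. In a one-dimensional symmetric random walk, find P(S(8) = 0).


P(S(8) = 0) = C(8,4) / 4^4
= 70 / 256
= 0.2734

0.2734


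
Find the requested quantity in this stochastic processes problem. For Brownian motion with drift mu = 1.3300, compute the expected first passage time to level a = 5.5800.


Expected first passage time = a/mu
= 5.5800/1.3300
= 4.1955

4.1955


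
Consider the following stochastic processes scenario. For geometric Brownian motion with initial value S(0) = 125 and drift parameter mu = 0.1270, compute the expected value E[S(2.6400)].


E[S(t)] = S(0) * exp(mu * t)
= 125 * exp(0.1270 * 2.6400)
= 125 * 1.3983
= 174.7915

174.7915


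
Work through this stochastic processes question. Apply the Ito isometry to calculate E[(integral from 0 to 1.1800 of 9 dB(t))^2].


By Ito isometry: E[(int f dB)^2] = int f^2 dt
= 9^2 * 1.1800
= 81 * 1.1800 = 95.5800

95.5800


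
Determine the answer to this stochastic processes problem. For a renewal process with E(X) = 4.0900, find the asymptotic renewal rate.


Long-run renewal rate = 1/E(X)
= 1/4.0900
= 0.2445

0.2445


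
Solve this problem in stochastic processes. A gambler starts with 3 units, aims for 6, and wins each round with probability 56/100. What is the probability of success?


Gambler's ruin formula:
r = q/p = 0.4400/0.5600 = 0.7857
P(win) = (1 - r^i)/(1 - r^N)
= (1 - 0.7857^3)/(1 - 0.7857^6)
= 0.6734

0.6734


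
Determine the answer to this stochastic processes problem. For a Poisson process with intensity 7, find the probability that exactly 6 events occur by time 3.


P(N(t)=k) = (lambda*t)^k * exp(-lambda*t) / k!
lambda*t = 21
= 21^6 * exp(-21) / 6!
= 85766121 * 7.5826e-10 / 720
= 9.0323e-05

9.0323e-05


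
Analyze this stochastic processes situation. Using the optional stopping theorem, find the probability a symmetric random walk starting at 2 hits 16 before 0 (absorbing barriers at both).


By optional stopping theorem: E(M at tau) = M(0) = 2
P(hit 16)*16 + P(hit 0)*0 = 2
P(hit 16) = (2 - 0)/(16 - 0) = 1/8 = 0.1250

0.1250


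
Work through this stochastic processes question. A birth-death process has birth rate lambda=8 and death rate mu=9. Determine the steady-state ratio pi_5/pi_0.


For birth-death process, pi_n/pi_0 = (lambda/mu)^n
= (8/9)^5
= 0.5549

0.5549


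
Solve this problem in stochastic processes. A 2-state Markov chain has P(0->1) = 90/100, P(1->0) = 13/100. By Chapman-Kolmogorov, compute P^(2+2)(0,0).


P^4 = P^2 * P^2
Computing via matrix multiplication of the transition matrix.
Entry (0,0) of P^4 = 0.1262

0.1262


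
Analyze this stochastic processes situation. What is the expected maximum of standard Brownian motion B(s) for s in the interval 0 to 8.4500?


E(max B(s)) = sqrt(2t/pi)
= sqrt(2*8.4500/pi)
= sqrt(5.3794)
= 2.3194

2.3194


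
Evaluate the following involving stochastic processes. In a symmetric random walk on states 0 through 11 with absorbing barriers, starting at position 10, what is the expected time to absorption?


For symmetric RW on 0,...,N with absorbing barriers, E(i) = i*(N-i)
E(10) = 10 * 1 = 10

10


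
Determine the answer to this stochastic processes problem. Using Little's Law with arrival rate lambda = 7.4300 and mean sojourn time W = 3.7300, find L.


Little's Law: L = lambda * W
= 7.4300 * 3.7300
= 27.7139

27.7139


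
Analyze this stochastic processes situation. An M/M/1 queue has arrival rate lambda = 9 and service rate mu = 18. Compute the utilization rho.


rho = lambda/mu
= 9/18
= 0.5000

0.5000


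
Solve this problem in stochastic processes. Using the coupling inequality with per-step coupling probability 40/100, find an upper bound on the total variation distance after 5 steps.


TV distance bound <= (1-delta)^n
= (1 - 0.4000)^5
= 0.6000^5
= 0.0778

0.0778


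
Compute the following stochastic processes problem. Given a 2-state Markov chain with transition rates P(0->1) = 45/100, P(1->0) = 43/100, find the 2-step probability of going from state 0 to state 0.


Computing P^2 by matrix multiplication.
P = [[0.5500, 0.4500], [0.4300, 0.5700]]
After raising P to the power 2:
P^2(0,0) = 0.4960

0.4960


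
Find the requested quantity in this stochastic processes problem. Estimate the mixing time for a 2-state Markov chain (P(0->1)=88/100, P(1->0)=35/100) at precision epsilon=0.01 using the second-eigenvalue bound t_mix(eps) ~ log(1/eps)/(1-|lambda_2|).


lambda_2 = |1 - p01 - p10| = |1 - 0.8800 - 0.3500| = 0.2300
t_mix ~ log(1/eps)/(1 - |lambda_2|)
= log(100)/(1 - 0.2300) = 4.6052/0.7700
= 5.9807

5.9807


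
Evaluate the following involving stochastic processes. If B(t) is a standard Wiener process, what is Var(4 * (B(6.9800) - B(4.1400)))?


Var(alpha*(B(t)-B(s))) = alpha^2 * (t-s)
= 4^2 * (6.9800 - 4.1400)
= 16 * 2.8400
= 45.4400

45.4400


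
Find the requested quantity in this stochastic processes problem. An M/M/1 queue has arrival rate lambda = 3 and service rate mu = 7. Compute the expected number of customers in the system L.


rho = 3/7 = 0.4286
L = rho/(1-rho)
= 0.4286/0.5714
= 0.7500

0.7500


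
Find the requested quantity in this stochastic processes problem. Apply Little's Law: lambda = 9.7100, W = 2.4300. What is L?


Little's Law: L = lambda * W
= 9.7100 * 2.4300
= 23.5953

23.5953


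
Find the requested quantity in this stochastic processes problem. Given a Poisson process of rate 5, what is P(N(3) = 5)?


P(N(t)=k) = (lambda*t)^k * exp(-lambda*t) / k!
lambda*t = 15
= 15^5 * exp(-15) / 5!
= 759375 * 3.0590e-07 / 120
= 0.0019

0.0019


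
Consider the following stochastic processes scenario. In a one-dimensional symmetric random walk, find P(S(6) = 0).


P(S(6) = 0) = C(6,3) / 4^3
= 20 / 64
= 0.3125

0.3125


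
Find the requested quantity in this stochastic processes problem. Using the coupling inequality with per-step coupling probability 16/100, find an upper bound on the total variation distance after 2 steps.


TV distance bound <= (1-delta)^n
= (1 - 0.1600)^2
= 0.8400^2
= 0.7056

0.7056


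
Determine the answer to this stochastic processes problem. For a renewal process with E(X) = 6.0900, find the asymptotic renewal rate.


Long-run renewal rate = 1/E(X)
= 1/6.0900
= 0.1642

0.1642


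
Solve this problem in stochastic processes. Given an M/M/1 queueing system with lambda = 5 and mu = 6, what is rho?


rho = lambda/mu
= 5/6
= 0.8333

0.8333


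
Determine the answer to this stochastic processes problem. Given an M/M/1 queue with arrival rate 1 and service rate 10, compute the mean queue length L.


rho = 1/10 = 0.1000
L = rho/(1-rho)
= 0.1000/0.9000
= 0.1111

0.1111


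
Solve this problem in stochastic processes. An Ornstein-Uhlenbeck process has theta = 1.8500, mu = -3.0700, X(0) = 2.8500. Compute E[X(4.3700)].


E[X(t)] = mu + (X(0) - mu)*exp(-theta*t)
= -3.0700 + (2.8500 - -3.0700)*exp(-1.8500*4.3700)
= -3.0700 + 5.9200 * 3.0828e-04
= -3.0682

-3.0682


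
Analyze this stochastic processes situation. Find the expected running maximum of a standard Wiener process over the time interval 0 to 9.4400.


E(max B(s)) = sqrt(2t/pi)
= sqrt(2*9.4400/pi)
= sqrt(6.0097)
= 2.4515

2.4515


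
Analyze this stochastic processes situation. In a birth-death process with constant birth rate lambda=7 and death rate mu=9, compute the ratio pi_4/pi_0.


For birth-death process, pi_n/pi_0 = (lambda/mu)^n
= (7/9)^4
= 0.3660

0.3660


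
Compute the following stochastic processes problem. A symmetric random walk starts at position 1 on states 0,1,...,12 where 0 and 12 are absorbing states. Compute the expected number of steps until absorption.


For symmetric RW on 0,...,N with absorbing barriers, E(i) = i*(N-i)
E(1) = 1 * 11 = 11

11


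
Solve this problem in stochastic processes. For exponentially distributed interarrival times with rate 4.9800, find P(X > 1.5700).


P(X > t) = exp(-lambda * t)
= exp(-4.9800 * 1.5700)
= exp(-7.8186) = 4.0218e-04

4.0218e-04


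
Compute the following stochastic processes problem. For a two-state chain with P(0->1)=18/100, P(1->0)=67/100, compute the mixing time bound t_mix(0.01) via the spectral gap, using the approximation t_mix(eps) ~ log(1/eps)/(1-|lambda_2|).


lambda_2 = |1 - p01 - p10| = |1 - 0.1800 - 0.6700| = 0.1500
t_mix ~ log(1/eps)/(1 - |lambda_2|)
= log(100)/(1 - 0.1500) = 4.6052/0.8500
= 5.4178

5.4178


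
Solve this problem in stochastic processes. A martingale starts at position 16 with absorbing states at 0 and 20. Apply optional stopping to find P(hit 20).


By optional stopping theorem: E(M at tau) = M(0) = 16
P(hit 20)*20 + P(hit 0)*0 = 16
P(hit 20) = (16 - 0)/(20 - 0) = 4/5 = 0.8000

0.8000


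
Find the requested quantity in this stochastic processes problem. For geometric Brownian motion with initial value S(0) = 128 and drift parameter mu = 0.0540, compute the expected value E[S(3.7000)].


E[S(t)] = S(0) * exp(mu * t)
= 128 * exp(0.0540 * 3.7000)
= 128 * 1.2212
= 156.3083

156.3083


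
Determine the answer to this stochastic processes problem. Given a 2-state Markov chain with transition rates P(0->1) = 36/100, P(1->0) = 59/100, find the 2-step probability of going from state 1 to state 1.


Computing P^2 by matrix multiplication.
P = [[0.6400, 0.3600], [0.5900, 0.4100]]
After raising P to the power 2:
P^2(1,1) = 0.3805

0.3805


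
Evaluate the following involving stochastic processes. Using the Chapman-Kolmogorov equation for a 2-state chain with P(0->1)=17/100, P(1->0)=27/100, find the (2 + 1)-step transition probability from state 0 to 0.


P^3 = P^2 * P^1
Computing via matrix multiplication of the transition matrix.
Entry (0,0) of P^3 = 0.6815

0.6815


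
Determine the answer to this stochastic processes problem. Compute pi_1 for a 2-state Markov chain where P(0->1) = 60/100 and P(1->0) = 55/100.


Stationary distribution: pi_0 = p10/(p01+p10), pi_1 = p01/(p01+p10)
p01 = 0.6000, p10 = 0.5500
pi_1 = 0.5217

0.5217


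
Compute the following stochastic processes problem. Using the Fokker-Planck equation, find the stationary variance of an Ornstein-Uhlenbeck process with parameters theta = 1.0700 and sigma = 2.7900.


Stationary variance = sigma^2 / (2*theta)
= 2.7900^2 / (2*1.0700)
= 7.7841 / 2.1400
= 3.6374

3.6374


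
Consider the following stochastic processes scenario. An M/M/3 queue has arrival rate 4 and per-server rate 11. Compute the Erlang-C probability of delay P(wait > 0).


a = lambda/mu = 0.3636
rho = a/c = 0.1212
Erlang-C formula applied:
C(c,a) = 0.0063

0.0063


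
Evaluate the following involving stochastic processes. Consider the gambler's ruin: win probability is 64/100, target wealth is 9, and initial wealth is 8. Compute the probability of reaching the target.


Gambler's ruin formula:
r = q/p = 0.3600/0.6400 = 0.5625
P(win) = (1 - r^i)/(1 - r^N)
= (1 - 0.5625^8)/(1 - 0.5625^9)
= 0.9956

0.9956


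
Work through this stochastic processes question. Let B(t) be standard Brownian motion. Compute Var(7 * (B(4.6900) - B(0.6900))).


Var(alpha*(B(t)-B(s))) = alpha^2 * (t-s)
= 7^2 * (4.6900 - 0.6900)
= 49 * 4.0000
= 196.0000

196.0000


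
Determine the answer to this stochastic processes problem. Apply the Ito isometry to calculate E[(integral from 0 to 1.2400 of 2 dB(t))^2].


By Ito isometry: E[(int f dB)^2] = int f^2 dt
= 2^2 * 1.2400
= 4 * 1.2400 = 4.9600

4.9600


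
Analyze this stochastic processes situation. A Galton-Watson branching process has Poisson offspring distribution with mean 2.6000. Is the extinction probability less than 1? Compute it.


Since mu = 2.6000 > 1, extinction prob q < 1.
Solve s = exp(mu*(s-1)) iteratively.
q = 0.0951

0.0951


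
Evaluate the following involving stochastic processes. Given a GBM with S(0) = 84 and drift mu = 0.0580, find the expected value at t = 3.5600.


E[S(t)] = S(0) * exp(mu * t)
= 84 * exp(0.0580 * 3.5600)
= 84 * 1.2293
= 103.2648

103.2648


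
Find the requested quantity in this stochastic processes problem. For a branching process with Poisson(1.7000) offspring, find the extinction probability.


Since mu = 1.7000 > 1, extinction prob q < 1.
Solve s = exp(mu*(s-1)) iteratively.
q = 0.3088

0.3088


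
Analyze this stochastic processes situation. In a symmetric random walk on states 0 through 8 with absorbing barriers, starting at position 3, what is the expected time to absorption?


For symmetric RW on 0,...,N with absorbing barriers, E(i) = i*(N-i)
E(3) = 3 * 5 = 15

15


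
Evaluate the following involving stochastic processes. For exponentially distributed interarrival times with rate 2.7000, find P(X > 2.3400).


P(X > t) = exp(-lambda * t)
= exp(-2.7000 * 2.3400)
= exp(-6.3180) = 0.0018

0.0018


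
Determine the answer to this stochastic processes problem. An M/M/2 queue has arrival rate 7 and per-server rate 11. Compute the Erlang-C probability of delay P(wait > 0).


a = lambda/mu = 0.6364
rho = a/c = 0.3182
Erlang-C formula applied:
C(c,a) = 0.1536

0.1536


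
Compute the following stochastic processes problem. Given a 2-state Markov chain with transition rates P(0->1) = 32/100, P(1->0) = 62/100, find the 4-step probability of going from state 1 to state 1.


Computing P^4 by matrix multiplication.
P = [[0.6800, 0.3200], [0.6200, 0.3800]]
After raising P to the power 4:
P^4(1,1) = 0.3404

0.3404


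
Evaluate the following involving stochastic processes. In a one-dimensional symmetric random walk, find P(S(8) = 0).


P(S(8) = 0) = C(8,4) / 4^4
= 70 / 256
= 0.2734

0.2734


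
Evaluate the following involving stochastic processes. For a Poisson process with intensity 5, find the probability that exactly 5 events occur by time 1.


P(N(t)=k) = (lambda*t)^k * exp(-lambda*t) / k!
lambda*t = 5
= 5^5 * exp(-5) / 5!
= 3125 * 0.0067 / 120
= 0.1755

0.1755


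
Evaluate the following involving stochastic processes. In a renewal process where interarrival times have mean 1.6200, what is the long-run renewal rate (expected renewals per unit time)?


Long-run renewal rate = 1/E(X)
= 1/1.6200
= 0.6173

0.6173


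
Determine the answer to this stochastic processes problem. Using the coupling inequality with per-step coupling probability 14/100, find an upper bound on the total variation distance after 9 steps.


TV distance bound <= (1-delta)^n
= (1 - 0.1400)^9
= 0.8600^9
= 0.2573

0.2573


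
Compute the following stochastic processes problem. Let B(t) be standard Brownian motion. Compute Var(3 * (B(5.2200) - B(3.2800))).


Var(alpha*(B(t)-B(s))) = alpha^2 * (t-s)
= 3^2 * (5.2200 - 3.2800)
= 9 * 1.9400
= 17.4600

17.4600


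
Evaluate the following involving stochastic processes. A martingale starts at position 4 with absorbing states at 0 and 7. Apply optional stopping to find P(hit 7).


By optional stopping theorem: E(M at tau) = M(0) = 4
P(hit 7)*7 + P(hit 0)*0 = 4
P(hit 7) = (4 - 0)/(7 - 0) = 4/7 = 0.5714

0.5714


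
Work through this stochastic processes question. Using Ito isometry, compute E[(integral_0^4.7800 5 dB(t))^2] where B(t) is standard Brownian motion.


By Ito isometry: E[(int f dB)^2] = int f^2 dt
= 5^2 * 4.7800
= 25 * 4.7800 = 119.5000

119.5000


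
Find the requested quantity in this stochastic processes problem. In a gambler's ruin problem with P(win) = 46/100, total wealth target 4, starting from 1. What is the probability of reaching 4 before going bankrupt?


Gambler's ruin formula:
r = q/p = 0.5400/0.4600 = 1.1739
P(win) = (1 - r^i)/(1 - r^N)
= (1 - 1.1739^1)/(1 - 1.1739^4)
= 0.1934

0.1934


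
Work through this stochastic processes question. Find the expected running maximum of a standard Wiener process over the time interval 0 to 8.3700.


E(max B(s)) = sqrt(2t/pi)
= sqrt(2*8.3700/pi)
= sqrt(5.3285)
= 2.3084

2.3084


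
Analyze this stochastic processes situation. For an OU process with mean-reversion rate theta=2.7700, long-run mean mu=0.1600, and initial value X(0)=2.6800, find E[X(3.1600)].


E[X(t)] = mu + (X(0) - mu)*exp(-theta*t)
= 0.1600 + (2.6800 - 0.1600)*exp(-2.7700*3.1600)
= 0.1600 + 2.5200 * 1.5796e-04
= 0.1604

0.1604


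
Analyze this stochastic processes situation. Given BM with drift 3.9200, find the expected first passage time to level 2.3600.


Expected first passage time = a/mu
= 2.3600/3.9200
= 0.6020

0.6020


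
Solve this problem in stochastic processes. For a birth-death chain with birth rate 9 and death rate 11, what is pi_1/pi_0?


For birth-death process, pi_n/pi_0 = (lambda/mu)^n
= (9/11)^1
= 0.8182

0.8182


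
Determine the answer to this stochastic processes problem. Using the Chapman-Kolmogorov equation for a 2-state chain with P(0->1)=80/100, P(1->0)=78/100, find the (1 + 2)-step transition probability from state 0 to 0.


P^3 = P^1 * P^2
Computing via matrix multiplication of the transition matrix.
Entry (0,0) of P^3 = 0.3949

0.3949


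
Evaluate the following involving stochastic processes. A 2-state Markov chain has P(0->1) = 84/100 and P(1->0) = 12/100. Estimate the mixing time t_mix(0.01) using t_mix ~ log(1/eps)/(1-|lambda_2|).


lambda_2 = |1 - p01 - p10| = |1 - 0.8400 - 0.1200| = 0.0400
t_mix ~ log(1/eps)/(1 - |lambda_2|)
= log(100)/(1 - 0.0400) = 4.6052/0.9600
= 4.7971

4.7971


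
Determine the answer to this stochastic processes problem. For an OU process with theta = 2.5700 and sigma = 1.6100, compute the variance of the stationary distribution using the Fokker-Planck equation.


Stationary variance = sigma^2 / (2*theta)
= 1.6100^2 / (2*2.5700)
= 2.5921 / 5.1400
= 0.5043

0.5043


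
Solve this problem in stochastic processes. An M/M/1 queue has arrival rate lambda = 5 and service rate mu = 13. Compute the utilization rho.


rho = lambda/mu
= 5/13
= 0.3846

0.3846


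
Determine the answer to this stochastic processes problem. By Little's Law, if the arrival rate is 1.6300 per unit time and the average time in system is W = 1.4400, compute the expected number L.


Little's Law: L = lambda * W
= 1.6300 * 1.4400
= 2.3472

2.3472


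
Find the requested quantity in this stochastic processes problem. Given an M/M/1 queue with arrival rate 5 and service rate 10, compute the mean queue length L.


rho = 5/10 = 0.5000
L = rho/(1-rho)
= 0.5000/0.5000
= 1.0000

1.0000


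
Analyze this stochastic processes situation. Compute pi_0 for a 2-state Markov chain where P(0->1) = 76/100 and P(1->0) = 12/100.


Stationary distribution: pi_0 = p10/(p01+p10), pi_1 = p01/(p01+p10)
p01 = 0.7600, p10 = 0.1200
pi_0 = 0.1364

0.1364


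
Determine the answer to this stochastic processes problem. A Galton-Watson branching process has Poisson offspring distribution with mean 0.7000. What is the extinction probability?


Since mu = 0.7000 <= 1, extinction probability = 1.

1.0000


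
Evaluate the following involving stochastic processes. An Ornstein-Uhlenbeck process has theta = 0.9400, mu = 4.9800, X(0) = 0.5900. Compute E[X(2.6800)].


E[X(t)] = mu + (X(0) - mu)*exp(-theta*t)
= 4.9800 + (0.5900 - 4.9800)*exp(-0.9400*2.6800)
= 4.9800 + -4.3900 * 0.0805
= 4.6265

4.6265


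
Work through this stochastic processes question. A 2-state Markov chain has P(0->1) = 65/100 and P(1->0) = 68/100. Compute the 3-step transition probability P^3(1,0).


Computing P^3 by matrix multiplication.
P = [[0.3500, 0.6500], [0.6800, 0.3200]]
After raising P to the power 3:
P^3(1,0) = 0.5297

0.5297


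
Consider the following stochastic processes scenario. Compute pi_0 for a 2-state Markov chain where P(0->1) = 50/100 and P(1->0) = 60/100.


Stationary distribution: pi_0 = p10/(p01+p10), pi_1 = p01/(p01+p10)
p01 = 0.5000, p10 = 0.6000
pi_0 = 0.5455

0.5455


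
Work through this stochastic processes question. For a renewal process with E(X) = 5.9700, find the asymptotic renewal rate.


Long-run renewal rate = 1/E(X)
= 1/5.9700
= 0.1675

0.1675


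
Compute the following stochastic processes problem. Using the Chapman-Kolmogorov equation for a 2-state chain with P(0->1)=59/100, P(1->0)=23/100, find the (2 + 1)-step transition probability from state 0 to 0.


P^3 = P^2 * P^1
Computing via matrix multiplication of the transition matrix.
Entry (0,0) of P^3 = 0.2847

0.2847


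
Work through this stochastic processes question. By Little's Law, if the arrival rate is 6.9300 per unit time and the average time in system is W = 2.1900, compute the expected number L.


Little's Law: L = lambda * W
= 6.9300 * 2.1900
= 15.1767

15.1767


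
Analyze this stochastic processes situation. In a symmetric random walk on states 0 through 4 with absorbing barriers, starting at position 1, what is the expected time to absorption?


For symmetric RW on 0,...,N with absorbing barriers, E(i) = i*(N-i)
E(1) = 1 * 3 = 3

3


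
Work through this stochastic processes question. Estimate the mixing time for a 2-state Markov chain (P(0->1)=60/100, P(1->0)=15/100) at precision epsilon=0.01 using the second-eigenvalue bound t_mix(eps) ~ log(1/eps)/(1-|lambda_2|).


lambda_2 = |1 - p01 - p10| = |1 - 0.6000 - 0.1500| = 0.2500
t_mix ~ log(1/eps)/(1 - |lambda_2|)
= log(100)/(1 - 0.2500) = 4.6052/0.7500
= 6.1402

6.1402


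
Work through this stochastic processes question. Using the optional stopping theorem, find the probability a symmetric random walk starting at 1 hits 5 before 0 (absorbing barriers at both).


By optional stopping theorem: E(M at tau) = M(0) = 1
P(hit 5)*5 + P(hit 0)*0 = 1
P(hit 5) = (1 - 0)/(5 - 0) = 1/5 = 0.2000

0.2000


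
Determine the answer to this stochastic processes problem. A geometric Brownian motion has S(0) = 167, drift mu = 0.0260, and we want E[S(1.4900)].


E[S(t)] = S(0) * exp(mu * t)
= 167 * exp(0.0260 * 1.4900)
= 167 * 1.0395
= 173.5965

173.5965


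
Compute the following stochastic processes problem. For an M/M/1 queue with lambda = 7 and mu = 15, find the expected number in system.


rho = 7/15 = 0.4667
L = rho/(1-rho)
= 0.4667/0.5333
= 0.8750

0.8750


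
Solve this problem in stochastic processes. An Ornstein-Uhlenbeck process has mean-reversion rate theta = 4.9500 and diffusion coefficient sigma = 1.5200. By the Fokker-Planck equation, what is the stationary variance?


Stationary variance = sigma^2 / (2*theta)
= 1.5200^2 / (2*4.9500)
= 2.3104 / 9.9000
= 0.2334

0.2334


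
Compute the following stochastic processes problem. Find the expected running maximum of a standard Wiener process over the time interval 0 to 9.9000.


E(max B(s)) = sqrt(2t/pi)
= sqrt(2*9.9000/pi)
= sqrt(6.3025)
= 2.5105

2.5105


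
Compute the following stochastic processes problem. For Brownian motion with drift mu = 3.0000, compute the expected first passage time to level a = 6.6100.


Expected first passage time = a/mu
= 6.6100/3.0000
= 2.2033

2.2033


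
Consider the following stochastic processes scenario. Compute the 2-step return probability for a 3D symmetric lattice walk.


P(return in 2 steps) = P(reverse first step) = 1/(2d)
= 1/6
= 0.1667

0.1667


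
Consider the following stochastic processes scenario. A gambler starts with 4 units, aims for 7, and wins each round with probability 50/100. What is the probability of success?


p = 1/2: P(win) = i/N = 4/7
= 0.5714

0.5714


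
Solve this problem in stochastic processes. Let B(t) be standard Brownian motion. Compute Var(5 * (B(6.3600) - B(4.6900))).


Var(alpha*(B(t)-B(s))) = alpha^2 * (t-s)
= 5^2 * (6.3600 - 4.6900)
= 25 * 1.6700
= 41.7500

41.7500


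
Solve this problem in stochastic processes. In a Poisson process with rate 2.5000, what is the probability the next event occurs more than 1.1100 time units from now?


P(X > t) = exp(-lambda * t)
= exp(-2.5000 * 1.1100)
= exp(-2.7750) = 0.0623

0.0623


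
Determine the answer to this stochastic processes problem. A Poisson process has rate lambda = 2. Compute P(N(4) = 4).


P(N(t)=k) = (lambda*t)^k * exp(-lambda*t) / k!
lambda*t = 8
= 8^4 * exp(-8) / 4!
= 4096 * 3.3546e-04 / 24
= 0.0573

0.0573


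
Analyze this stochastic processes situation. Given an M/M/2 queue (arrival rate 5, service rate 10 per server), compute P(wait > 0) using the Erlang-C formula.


a = lambda/mu = 0.5000
rho = a/c = 0.2500
Erlang-C formula applied:
C(c,a) = 0.1000

0.1000


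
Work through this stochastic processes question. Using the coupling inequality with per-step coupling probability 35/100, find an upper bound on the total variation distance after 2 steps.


TV distance bound <= (1-delta)^n
= (1 - 0.3500)^2
= 0.6500^2
= 0.4225

0.4225


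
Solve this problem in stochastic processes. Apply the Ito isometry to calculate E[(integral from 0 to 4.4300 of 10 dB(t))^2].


By Ito isometry: E[(int f dB)^2] = int f^2 dt
= 10^2 * 4.4300
= 100 * 4.4300 = 443.0000

443.0000


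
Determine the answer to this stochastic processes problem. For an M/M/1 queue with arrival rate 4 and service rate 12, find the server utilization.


rho = lambda/mu
= 4/12
= 0.3333

0.3333


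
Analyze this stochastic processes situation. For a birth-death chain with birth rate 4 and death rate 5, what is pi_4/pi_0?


For birth-death process, pi_n/pi_0 = (lambda/mu)^n
= (4/5)^4
= 0.4096

0.4096


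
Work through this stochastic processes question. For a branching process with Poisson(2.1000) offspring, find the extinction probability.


Since mu = 2.1000 > 1, extinction prob q < 1.
Solve s = exp(mu*(s-1)) iteratively.
q = 0.1779

0.1779


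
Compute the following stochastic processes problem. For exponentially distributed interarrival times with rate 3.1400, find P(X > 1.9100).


P(X > t) = exp(-lambda * t)
= exp(-3.1400 * 1.9100)
= exp(-5.9974) = 0.0025

0.0025


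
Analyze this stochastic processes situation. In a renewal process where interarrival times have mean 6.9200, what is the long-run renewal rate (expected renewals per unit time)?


Long-run renewal rate = 1/E(X)
= 1/6.9200
= 0.1445

0.1445


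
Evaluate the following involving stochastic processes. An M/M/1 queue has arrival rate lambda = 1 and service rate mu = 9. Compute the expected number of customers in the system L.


rho = 1/9 = 0.1111
L = rho/(1-rho)
= 0.1111/0.8889
= 0.1250

0.1250


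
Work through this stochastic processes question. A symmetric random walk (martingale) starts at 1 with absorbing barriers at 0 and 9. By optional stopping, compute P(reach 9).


By optional stopping theorem: E(M at tau) = M(0) = 1
P(hit 9)*9 + P(hit 0)*0 = 1
P(hit 9) = (1 - 0)/(9 - 0) = 1/9 = 0.1111

0.1111


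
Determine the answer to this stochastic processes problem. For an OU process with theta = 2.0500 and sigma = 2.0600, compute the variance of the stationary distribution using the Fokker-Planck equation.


Stationary variance = sigma^2 / (2*theta)
= 2.0600^2 / (2*2.0500)
= 4.2436 / 4.1000
= 1.0350

1.0350


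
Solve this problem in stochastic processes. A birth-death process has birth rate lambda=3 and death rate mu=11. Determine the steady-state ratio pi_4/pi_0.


For birth-death process, pi_n/pi_0 = (lambda/mu)^n
= (3/11)^4
= 0.0055

0.0055


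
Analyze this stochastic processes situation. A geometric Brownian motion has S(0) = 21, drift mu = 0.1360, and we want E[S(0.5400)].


E[S(t)] = S(0) * exp(mu * t)
= 21 * exp(0.1360 * 0.5400)
= 21 * 1.0762
= 22.6003

22.6003


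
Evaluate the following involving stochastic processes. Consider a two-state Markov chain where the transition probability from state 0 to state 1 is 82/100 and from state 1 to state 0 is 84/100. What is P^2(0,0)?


Computing P^2 by matrix multiplication.
P = [[0.1800, 0.8200], [0.8400, 0.1600]]
After raising P to the power 2:
P^2(0,0) = 0.7212

0.7212


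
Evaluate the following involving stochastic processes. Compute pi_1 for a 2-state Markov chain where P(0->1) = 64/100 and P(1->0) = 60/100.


Stationary distribution: pi_0 = p10/(p01+p10), pi_1 = p01/(p01+p10)
p01 = 0.6400, p10 = 0.6000
pi_1 = 0.5161

0.5161


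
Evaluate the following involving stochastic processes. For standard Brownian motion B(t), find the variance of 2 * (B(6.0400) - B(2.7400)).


Var(alpha*(B(t)-B(s))) = alpha^2 * (t-s)
= 2^2 * (6.0400 - 2.7400)
= 4 * 3.3000
= 13.2000

13.2000


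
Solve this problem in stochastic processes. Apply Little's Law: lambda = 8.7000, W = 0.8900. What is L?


Little's Law: L = lambda * W
= 8.7000 * 0.8900
= 7.7430

7.7430


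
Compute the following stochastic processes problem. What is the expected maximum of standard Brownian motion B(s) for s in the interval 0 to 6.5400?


E(max B(s)) = sqrt(2t/pi)
= sqrt(2*6.5400/pi)
= sqrt(4.1635)
= 2.0405

2.0405


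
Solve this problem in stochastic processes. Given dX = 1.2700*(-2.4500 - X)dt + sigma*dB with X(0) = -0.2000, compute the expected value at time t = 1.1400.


E[X(t)] = mu + (X(0) - mu)*exp(-theta*t)
= -2.4500 + (-0.2000 - -2.4500)*exp(-1.2700*1.1400)
= -2.4500 + 2.2500 * 0.2351
= -1.9211

-1.9211


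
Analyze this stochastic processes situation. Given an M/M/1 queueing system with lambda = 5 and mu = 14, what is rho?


rho = lambda/mu
= 5/14
= 0.3571

0.3571


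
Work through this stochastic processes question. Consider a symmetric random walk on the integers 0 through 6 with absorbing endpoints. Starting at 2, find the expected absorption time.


For symmetric RW on 0,...,N with absorbing barriers, E(i) = i*(N-i)
E(2) = 2 * 4 = 8

8


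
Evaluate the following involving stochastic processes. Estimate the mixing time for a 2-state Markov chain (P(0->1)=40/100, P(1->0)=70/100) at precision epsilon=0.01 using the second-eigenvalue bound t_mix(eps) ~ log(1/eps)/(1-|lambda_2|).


lambda_2 = |1 - p01 - p10| = |1 - 0.4000 - 0.7000| = 0.1000
t_mix ~ log(1/eps)/(1 - |lambda_2|)
= log(100)/(1 - 0.1000) = 4.6052/0.9000
= 5.1169

5.1169


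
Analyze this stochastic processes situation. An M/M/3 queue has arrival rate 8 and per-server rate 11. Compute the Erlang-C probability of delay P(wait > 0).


a = lambda/mu = 0.7273
rho = a/c = 0.2424
Erlang-C formula applied:
C(c,a) = 0.0408

0.0408


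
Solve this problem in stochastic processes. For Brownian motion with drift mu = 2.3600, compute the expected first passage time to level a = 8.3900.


Expected first passage time = a/mu
= 8.3900/2.3600
= 3.5551

3.5551


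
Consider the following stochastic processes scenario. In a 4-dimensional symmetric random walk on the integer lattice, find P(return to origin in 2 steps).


P(return in 2 steps) = P(reverse first step) = 1/(2d)
= 1/8
= 0.1250

0.1250


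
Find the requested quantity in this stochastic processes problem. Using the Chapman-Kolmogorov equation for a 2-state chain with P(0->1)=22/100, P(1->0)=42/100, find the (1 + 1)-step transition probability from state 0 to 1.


P^2 = P^1 * P^1
Computing via matrix multiplication of the transition matrix.
Entry (0,1) of P^2 = 0.2992

0.2992


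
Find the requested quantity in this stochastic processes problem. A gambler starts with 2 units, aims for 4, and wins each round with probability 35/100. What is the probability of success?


Gambler's ruin formula:
r = q/p = 0.6500/0.3500 = 1.8571
P(win) = (1 - r^i)/(1 - r^N)
= (1 - 1.8571^2)/(1 - 1.8571^4)
= 0.2248

0.2248


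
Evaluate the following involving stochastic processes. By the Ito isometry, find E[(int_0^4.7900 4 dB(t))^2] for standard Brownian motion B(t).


By Ito isometry: E[(int f dB)^2] = int f^2 dt
= 4^2 * 4.7900
= 16 * 4.7900 = 76.6400

76.6400


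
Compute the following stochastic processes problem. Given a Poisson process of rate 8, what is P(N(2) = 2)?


P(N(t)=k) = (lambda*t)^k * exp(-lambda*t) / k!
lambda*t = 16
= 16^2 * exp(-16) / 2!
= 256 * 1.1254e-07 / 2
= 1.4405e-05

1.4405e-05


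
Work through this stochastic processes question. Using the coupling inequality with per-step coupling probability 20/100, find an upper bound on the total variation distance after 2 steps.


TV distance bound <= (1-delta)^n
= (1 - 0.2000)^2
= 0.8000^2
= 0.6400

0.6400


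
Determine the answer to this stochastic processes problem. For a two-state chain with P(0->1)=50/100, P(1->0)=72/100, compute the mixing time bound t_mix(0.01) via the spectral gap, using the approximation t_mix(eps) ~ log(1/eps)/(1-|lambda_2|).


lambda_2 = |1 - p01 - p10| = |1 - 0.5000 - 0.7200| = 0.2200
t_mix ~ log(1/eps)/(1 - |lambda_2|)
= log(100)/(1 - 0.2200) = 4.6052/0.7800
= 5.9041

5.9041


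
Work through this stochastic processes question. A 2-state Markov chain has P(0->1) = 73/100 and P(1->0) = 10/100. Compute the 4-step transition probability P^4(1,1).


Computing P^4 by matrix multiplication.
P = [[0.2700, 0.7300], [0.1000, 0.9000]]
After raising P to the power 4:
P^4(1,1) = 0.8796

0.8796


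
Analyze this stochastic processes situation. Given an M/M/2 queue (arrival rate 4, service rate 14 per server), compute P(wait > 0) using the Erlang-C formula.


a = lambda/mu = 0.2857
rho = a/c = 0.1429
Erlang-C formula applied:
C(c,a) = 0.0357

0.0357


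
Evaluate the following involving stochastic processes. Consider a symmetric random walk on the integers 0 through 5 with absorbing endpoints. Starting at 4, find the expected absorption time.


For symmetric RW on 0,...,N with absorbing barriers, E(i) = i*(N-i)
E(4) = 4 * 1 = 4

4


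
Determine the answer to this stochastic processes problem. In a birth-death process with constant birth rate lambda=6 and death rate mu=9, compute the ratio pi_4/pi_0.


For birth-death process, pi_n/pi_0 = (lambda/mu)^n
= (6/9)^4
= 0.1975

0.1975


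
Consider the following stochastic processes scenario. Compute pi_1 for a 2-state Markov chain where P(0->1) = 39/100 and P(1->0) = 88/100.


Stationary distribution: pi_0 = p10/(p01+p10), pi_1 = p01/(p01+p10)
p01 = 0.3900, p10 = 0.8800
pi_1 = 0.3071

0.3071


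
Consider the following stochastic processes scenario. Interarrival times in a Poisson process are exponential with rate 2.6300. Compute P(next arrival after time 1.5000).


P(X > t) = exp(-lambda * t)
= exp(-2.6300 * 1.5000)
= exp(-3.9450) = 0.0194

0.0194


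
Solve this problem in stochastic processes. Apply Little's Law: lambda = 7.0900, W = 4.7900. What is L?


Little's Law: L = lambda * W
= 7.0900 * 4.7900
= 33.9611

33.9611


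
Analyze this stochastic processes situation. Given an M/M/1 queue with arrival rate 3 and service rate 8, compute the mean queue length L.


rho = 3/8 = 0.3750
L = rho/(1-rho)
= 0.3750/0.6250
= 0.6000

0.6000


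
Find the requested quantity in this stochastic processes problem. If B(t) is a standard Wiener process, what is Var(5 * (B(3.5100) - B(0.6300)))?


Var(alpha*(B(t)-B(s))) = alpha^2 * (t-s)
= 5^2 * (3.5100 - 0.6300)
= 25 * 2.8800
= 72.0000

72.0000


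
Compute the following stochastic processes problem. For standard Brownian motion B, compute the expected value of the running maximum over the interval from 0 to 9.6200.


E(max B(s)) = sqrt(2t/pi)
= sqrt(2*9.6200/pi)
= sqrt(6.1243)
= 2.4747

2.4747


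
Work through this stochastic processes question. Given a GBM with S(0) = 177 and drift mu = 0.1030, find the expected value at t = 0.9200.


E[S(t)] = S(0) * exp(mu * t)
= 177 * exp(0.1030 * 0.9200)
= 177 * 1.0994
= 194.5929

194.5929


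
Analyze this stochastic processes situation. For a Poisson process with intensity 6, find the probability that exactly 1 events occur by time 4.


P(N(t)=k) = (lambda*t)^k * exp(-lambda*t) / k!
lambda*t = 24
= 24^1 * exp(-24) / 1!
= 24 * 3.7751e-11 / 1
= 9.0603e-10

9.0603e-10


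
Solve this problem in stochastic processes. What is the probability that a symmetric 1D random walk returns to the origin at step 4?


P(S(4) = 0) = C(4,2) / 4^2
= 6 / 16
= 0.3750

0.3750


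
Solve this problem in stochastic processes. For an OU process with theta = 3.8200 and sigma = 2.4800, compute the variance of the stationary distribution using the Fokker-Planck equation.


Stationary variance = sigma^2 / (2*theta)
= 2.4800^2 / (2*3.8200)
= 6.1504 / 7.6400
= 0.8050

0.8050


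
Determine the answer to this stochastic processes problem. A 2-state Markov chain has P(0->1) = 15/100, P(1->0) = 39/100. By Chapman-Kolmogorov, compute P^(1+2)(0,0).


P^3 = P^1 * P^2
Computing via matrix multiplication of the transition matrix.
Entry (0,0) of P^3 = 0.7493

0.7493


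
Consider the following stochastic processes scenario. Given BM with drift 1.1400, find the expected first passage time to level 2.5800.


Expected first passage time = a/mu
= 2.5800/1.1400
= 2.2632

2.2632


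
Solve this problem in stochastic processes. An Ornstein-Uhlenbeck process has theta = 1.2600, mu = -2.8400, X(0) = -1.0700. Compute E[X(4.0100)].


E[X(t)] = mu + (X(0) - mu)*exp(-theta*t)
= -2.8400 + (-1.0700 - -2.8400)*exp(-1.2600*4.0100)
= -2.8400 + 1.7700 * 0.0064
= -2.8287

-2.8287


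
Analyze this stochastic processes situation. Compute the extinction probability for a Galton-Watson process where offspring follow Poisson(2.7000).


Since mu = 2.7000 > 1, extinction prob q < 1.
Solve s = exp(mu*(s-1)) iteratively.
q = 0.0844

0.0844


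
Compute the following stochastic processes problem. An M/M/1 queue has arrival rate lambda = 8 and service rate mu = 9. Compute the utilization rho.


rho = lambda/mu
= 8/9
= 0.8889

0.8889


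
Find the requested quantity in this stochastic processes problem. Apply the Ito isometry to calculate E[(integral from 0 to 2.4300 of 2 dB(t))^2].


By Ito isometry: E[(int f dB)^2] = int f^2 dt
= 2^2 * 2.4300
= 4 * 2.4300 = 9.7200

9.7200


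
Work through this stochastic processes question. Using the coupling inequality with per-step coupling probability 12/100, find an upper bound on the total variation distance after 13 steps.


TV distance bound <= (1-delta)^n
= (1 - 0.1200)^13
= 0.8800^13
= 0.1898

0.1898


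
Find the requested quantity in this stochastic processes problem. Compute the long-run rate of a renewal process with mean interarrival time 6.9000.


Long-run renewal rate = 1/E(X)
= 1/6.9000
= 0.1449

0.1449


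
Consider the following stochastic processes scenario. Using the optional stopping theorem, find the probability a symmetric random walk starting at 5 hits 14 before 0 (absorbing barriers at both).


By optional stopping theorem: E(M at tau) = M(0) = 5
P(hit 14)*14 + P(hit 0)*0 = 5
P(hit 14) = (5 - 0)/(14 - 0) = 5/14 = 0.3571

0.3571
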